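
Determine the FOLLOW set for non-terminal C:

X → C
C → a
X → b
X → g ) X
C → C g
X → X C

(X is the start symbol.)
{ $, 'a', 'g' }

To compute FOLLOW(C), find every occurrence of C on a right-hand side N → α C β: add FIRST(β) \ {ε}, and if β is empty or nullable also add FOLLOW(N). Iterate to a fixed point.

In X → C: C is at the end, add FOLLOW(X)
In C → C g: C is followed by g, add FIRST(g) \ {ε} = { 'g' }
In X → X C: C is at the end, add FOLLOW(X)

The FOLLOW sets referred to above (computed the same way, to a fixed point):
  FOLLOW(X) = { $, 'a' }

Taking the union: FOLLOW(C) = { $, 'a', 'g' }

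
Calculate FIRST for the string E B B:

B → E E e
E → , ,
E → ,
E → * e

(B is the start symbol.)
{ '*', ',' }

FIRST sets of the non-terminals involved (from the grammar, by fixed-point iteration):
  FIRST(E) = { '*', ',' }

To compute FIRST(E B B), process the symbols left to right:
Symbol E is a non-terminal. Add FIRST(E) \ {ε} = { '*', ',' }
E is not nullable (ε ∉ FIRST(E)), so stop here.
FIRST(E B B) = { '*', ',' }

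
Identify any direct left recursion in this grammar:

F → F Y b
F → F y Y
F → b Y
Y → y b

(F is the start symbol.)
Yes, F is left-recursive

Direct left recursion occurs when N → N α for some non-terminal N (the right-hand side begins with the left-hand side itself).

F → F Y b: LEFT RECURSIVE (starts with F)
F → F y Y: LEFT RECURSIVE (starts with F)
F → b Y: starts with b
Y → y b: starts with y

The grammar has direct left recursion on: F.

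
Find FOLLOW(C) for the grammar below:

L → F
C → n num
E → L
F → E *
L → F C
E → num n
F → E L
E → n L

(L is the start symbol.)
{ $, '*', 'n', 'num' }

In L → F C: C is at the end, add FOLLOW(L)

The FOLLOW sets referred to above (computed the same way, to a fixed point):
  FOLLOW(L) = { $, '*', 'n', 'num' }

Taking the union: FOLLOW(C) = { $, '*', 'n', 'num' }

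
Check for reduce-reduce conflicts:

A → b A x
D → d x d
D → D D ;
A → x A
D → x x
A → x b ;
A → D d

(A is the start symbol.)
Augment with A' → A and build the canonical LR(0) collection (I0 = CLOSURE({[A' → . A]}), then GOTO on every symbol after a dot until no new states appear). It has 19 states:
  I0: { [A → . D d], [A → . b A x], [A → . x A], [A → . x b ;], [A' → . A], [D → . D D ;], [D → . d x d], [D → . x x] }  — shift
  I1: { [A' → A .] }  — accept
  I2: { [A → D . d], [D → . D D ;], [D → . d x d], [D → . x x], [D → D . D ;] }  — shift
  I3: { [A → . D d], [A → . b A x], [A → . x A], [A → . x b ;], [A → b . A x], [D → . D D ;], [D → . d x d], [D → . x x] }  — shift
  I4: { [D → d . x d] }  — shift
  I5: { [A → . D d], [A → . b A x], [A → . x A], [A → . x b ;], [A → x . A], [A → x . b ;], [D → . D D ;], [D → . d x d], [D → . x x], [D → x . x] }  — shift
  I6: { [A → x A .] }  — reduce
  I7: { [A → . D d], [A → . b A x], [A → . x A], [A → . x b ;], [A → b . A x], [A → x b . ;], [D → . D D ;], [D → . d x d], [D → . x x] }  — shift
  I8: { [A → . D d], [A → . b A x], [A → . x A], [A → . x b ;], [A → x . A], [A → x . b ;], [D → . D D ;], [D → . d x d], [D → . x x], [D → x . x], [D → x x .] }  — shift, reduce
  I9: { [A → x b ; .] }  — reduce
  I10: { [A → b A . x] }  — shift
  I11: { [A → b A x .] }  — reduce
  I12: { [D → d x . d] }  — shift
  I13: { [D → d x d .] }  — reduce
  I14: { [D → . D D ;], [D → . d x d], [D → . x x], [D → D . D ;], [D → D D . ;] }  — shift
  I15: { [A → D d .], [D → d . x d] }  — shift, reduce
  I16: { [D → x . x] }  — shift
  I17: { [D → x x .] }  — reduce
  I18: { [D → D D ; .] }  — reduce

No state contains more than one complete item.

Answer: No reduce-reduce conflicts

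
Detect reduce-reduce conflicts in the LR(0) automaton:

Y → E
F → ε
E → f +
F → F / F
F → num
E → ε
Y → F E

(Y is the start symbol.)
Augment with Y' → Y and build the canonical LR(0) collection (I0 = CLOSURE({[Y' → . Y]}), then GOTO on every symbol after a dot until no new states appear). It has 10 states:
  I0: { [E → . f +], [E → .], [F → . F / F], [F → . num], [F → .], [Y → . E], [Y → . F E], [Y' → . Y] }  — shift, 2 reduces
  I1: { [Y → E .] }  — reduce
  I2: { [E → . f +], [E → .], [F → F . / F], [Y → F . E] }  — shift, reduce
  I3: { [Y' → Y .] }  — accept
  I4: { [E → f . +] }  — shift
  I5: { [F → num .] }  — reduce
  I6: { [E → f + .] }  — reduce
  I7: { [F → . F / F], [F → . num], [F → .], [F → F / . F] }  — shift, reduce
  I8: { [Y → F E .] }  — reduce
  I9: { [F → F . / F], [F → F / F .] }  — shift, reduce

I0 contains complete items [E → .], [F → .] — reduce-reduce conflict.

Answer: Yes — I0: [E → .] vs [F → .]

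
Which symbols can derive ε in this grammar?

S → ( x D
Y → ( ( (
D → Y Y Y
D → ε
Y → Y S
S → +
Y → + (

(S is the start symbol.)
{ 'D' }

A non-terminal is nullable if it can derive ε (the empty string): either it has an ε-production, or it has a production whose right-hand side consists entirely of nullable non-terminals.

ε-productions: D → ε
So D is immediately nullable.
No further non-terminal can be added: every production for the remaining non-terminals contains a terminal or a non-nullable non-terminal.
Nullable = { 'D' }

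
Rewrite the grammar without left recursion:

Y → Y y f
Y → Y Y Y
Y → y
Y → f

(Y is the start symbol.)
Y → y Y'
Y → f Y'
Y' → y f Y'
Y' → Y Y Y'
Y' → ε

Y is directly left-recursive. The standard transformation for
  A → A α₁ | ... | A α_m | β₁ | ... | β_n
is
  A  → β₁ A' | ... | β_n A'
  A' → α₁ A' | ... | α_m A' | ε

Y → y becomes Y → y Y'
Y → f becomes Y → f Y'
Y → Y y f becomes Y' → y f Y'
Y → Y Y Y becomes Y' → Y Y Y'
Add Y' → ε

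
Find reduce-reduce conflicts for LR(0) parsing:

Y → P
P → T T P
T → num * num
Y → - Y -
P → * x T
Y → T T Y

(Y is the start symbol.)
Augment with Y' → Y and build the canonical LR(0) collection (I0 = CLOSURE({[Y' → . Y]}), then GOTO on every symbol after a dot until no new states appear). It has 16 states:
  I0: { [P → . * x T], [P → . T T P], [T → . num * num], [Y → . - Y -], [Y → . P], [Y → . T T Y], [Y' → . Y] }  — shift
  I1: { [P → * . x T] }  — shift
  I2: { [P → . * x T], [P → . T T P], [T → . num * num], [Y → - . Y -], [Y → . - Y -], [Y → . P], [Y → . T T Y] }  — shift
  I3: { [Y → P .] }  — reduce
  I4: { [P → T . T P], [T → . num * num], [Y → T . T Y] }  — shift
  I5: { [Y' → Y .] }  — accept
  I6: { [T → num . * num] }  — shift
  I7: { [T → num * . num] }  — shift
  I8: { [T → num * num .] }  — reduce
  I9: { [P → . * x T], [P → . T T P], [P → T T . P], [T → . num * num], [Y → . - Y -], [Y → . P], [Y → . T T Y], [Y → T T . Y] }  — shift
  I10: { [P → T T P .], [Y → P .] }  — 2 reduces
  I11: { [Y → T T Y .] }  — reduce
  I12: { [Y → - Y . -] }  — shift
  I13: { [Y → - Y - .] }  — reduce
  I14: { [P → * x . T], [T → . num * num] }  — shift
  I15: { [P → * x T .] }  — reduce

I10 contains complete items [P → T T P .], [Y → P .] — reduce-reduce conflict.

Answer: Yes — I10: [P → T T P .] vs [Y → P .]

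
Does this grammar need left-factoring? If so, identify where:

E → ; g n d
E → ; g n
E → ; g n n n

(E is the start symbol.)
Left-factoring is needed when two productions for the same non-terminal
share a common prefix on the right-hand side.

Productions for E:
  E → ; g n d
  E → ; g n
  E → ; g n n n

Found common prefix '; g n' in productions for E

Answer: Yes, E has productions with common prefix '; g n'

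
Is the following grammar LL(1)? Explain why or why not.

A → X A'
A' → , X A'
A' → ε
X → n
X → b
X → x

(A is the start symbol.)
Relevant sets:
  FOLLOW(A') = { $ }

For A':
  PREDICT(A' → ',' X A') = { ',' }
  PREDICT(A' → ε) = { $ }
For X:
  PREDICT(X → n) = { 'n' }
  PREDICT(X → b) = { 'b' }
  PREDICT(X → x) = { 'x' }
A has a single production, so nothing to check there.

All predict sets are disjoint. The grammar IS LL(1).

Answer: Yes, the grammar is LL(1).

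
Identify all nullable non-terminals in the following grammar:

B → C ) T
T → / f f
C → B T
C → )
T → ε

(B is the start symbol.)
ε-productions: T → ε
So T is immediately nullable.
No further non-terminal can be added: every production for the remaining non-terminals contains a terminal or a non-nullable non-terminal.
Nullable = { 'T' }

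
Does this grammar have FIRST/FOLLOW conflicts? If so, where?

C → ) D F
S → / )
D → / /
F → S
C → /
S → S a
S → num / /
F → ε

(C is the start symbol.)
No FIRST/FOLLOW conflicts.

Nullable non-terminals: F.
FIRST sets used below: FIRST(S) = { '/', 'num' }

F: nullable alternative(s) F → ε; FOLLOW(F) = { $ }
  F → S: FIRST \ {ε} = { '/', 'num' } — disjoint from FOLLOW(F)
  F → ε: FIRST \ {ε} = { } — this is the only nullable alternative, skip

C, D, S have no nullable alternative, so no FIRST/FOLLOW check is needed there.

No FIRST/FOLLOW conflicts found.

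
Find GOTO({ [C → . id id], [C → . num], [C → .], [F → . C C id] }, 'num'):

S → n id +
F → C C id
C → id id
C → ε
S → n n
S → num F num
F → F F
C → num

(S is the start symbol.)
{ [C → num .] }

GOTO(I, 'num') = CLOSURE({ [A → αX.β] : [A → α.Xβ] ∈ I, X = 'num' })

Items with dot before 'num', with the dot advanced:
  [C → . num] → [C → num .]
Closure adds nothing (no advanced item has the dot before a non-terminal).

GOTO = { [C → num .] }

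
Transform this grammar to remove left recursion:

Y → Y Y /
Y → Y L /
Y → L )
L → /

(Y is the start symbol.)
Y is directly left-recursive. The standard transformation for
  A → A α₁ | ... | A α_m | β₁ | ... | β_n
is
  A  → β₁ A' | ... | β_n A'
  A' → α₁ A' | ... | α_m A' | ε

Y → L ) becomes Y → L ) Y'
Y → Y Y / becomes Y' → Y / Y'
Y → Y L / becomes Y' → L / Y'
Add Y' → ε

Productions for other non-terminals are unchanged:
  L → /

Resulting grammar:
Y → L ) Y'
Y' → Y / Y'
Y' → L / Y'
Y' → ε
L → /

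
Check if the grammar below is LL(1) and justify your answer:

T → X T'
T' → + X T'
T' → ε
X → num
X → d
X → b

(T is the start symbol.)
A grammar is LL(1) if for each non-terminal N with multiple productions, the predict sets of those productions are pairwise disjoint, where PREDICT(N → α) = (FIRST(α) \ {ε}) ∪ (FOLLOW(N) if α ⇒* ε).

Relevant sets:
  FOLLOW(T') = { $ }

For T':
  PREDICT(T' → '+' X T') = { '+' }
  PREDICT(T' → ε) = { $ }
For X:
  PREDICT(X → num) = { 'num' }
  PREDICT(X → d) = { 'd' }
  PREDICT(X → b) = { 'b' }
T has a single production, so nothing to check there.

All predict sets are disjoint. The grammar IS LL(1).

Answer: Yes, the grammar is LL(1).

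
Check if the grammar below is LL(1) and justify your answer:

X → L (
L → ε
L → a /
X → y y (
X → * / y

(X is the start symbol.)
A grammar is LL(1) if for each non-terminal N with multiple productions, the predict sets of those productions are pairwise disjoint, where PREDICT(N → α) = (FIRST(α) \ {ε}) ∪ (FOLLOW(N) if α ⇒* ε).

Relevant sets:
  FIRST(L) = { 'a', ε }
  FOLLOW(L) = { '(' }

For X:
  PREDICT(X → L '(') = { '(', 'a' }
  PREDICT(X → y y '(') = { 'y' }
  PREDICT(X → '*' '/' y) = { '*' }
For L:
  PREDICT(L → ε) = { '(' }
  PREDICT(L → a '/') = { 'a' }

All predict sets are disjoint. The grammar IS LL(1).

Answer: Yes, the grammar is LL(1).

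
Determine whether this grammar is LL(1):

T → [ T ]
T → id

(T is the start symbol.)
For T:
  PREDICT(T → '[' T ']') = { '[' }
  PREDICT(T → id) = { 'id' }

All predict sets are disjoint. The grammar IS LL(1).

Answer: Yes, the grammar is LL(1).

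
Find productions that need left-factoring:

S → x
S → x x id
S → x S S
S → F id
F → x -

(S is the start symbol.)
Left-factoring is needed when two productions for the same non-terminal
share a common prefix on the right-hand side.

Productions for S:
  S → x
  S → x x id
  S → x S S
  S → F id

Found common prefix 'x' in productions for S

Answer: Yes, S has productions with common prefix 'x'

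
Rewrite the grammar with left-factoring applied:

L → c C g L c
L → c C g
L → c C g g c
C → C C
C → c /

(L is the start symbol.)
Left-factoring transforms A → αβ₁ | αβ₂ into A → αA' and A' → β₁ | β₂
(α is the longest common prefix among the alternatives). Repeat until
no nonterminal has two alternatives with a common prefix.

Round 1: L has alternatives sharing prefix 'c C g'. Introduce L': L → c C g L'
  Add: L' → L c
  Add: L' → ε
  Add: L' → g c

No remaining common prefixes — done.

Resulting grammar:
L → c C g L'
L' → L c
L' → ε
L' → g c
C → C C
C → c /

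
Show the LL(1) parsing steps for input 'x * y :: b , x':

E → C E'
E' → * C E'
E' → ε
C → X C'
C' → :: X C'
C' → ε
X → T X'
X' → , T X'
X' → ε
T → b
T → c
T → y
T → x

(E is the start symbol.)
LL(1) parsing maintains a stack (initially the start symbol over $) and the input. At each step: if the stack top is a terminal, match it against the current input token; if it is a non-terminal N, replace it with the RHS of M[N, lookahead] (the unique production whose predict set contains the lookahead).

Stack is shown with the top on the left.

Stack           Input             Action
----------------------------------------
E $             x * y :: b , x $  output E → C E'
C E' $          x * y :: b , x $  output C → X C'
X C' E' $       x * y :: b , x $  output X → T X'
T X' C' E' $    x * y :: b , x $  output T → x
x X' C' E' $    x * y :: b , x $  match 'x'
X' C' E' $      * y :: b , x $    output X' → ε
C' E' $         * y :: b , x $    output C' → ε
E' $            * y :: b , x $    output E' → * C E'
* C E' $        * y :: b , x $    match '*'
C E' $          y :: b , x $      output C → X C'
X C' E' $       y :: b , x $      output X → T X'
T X' C' E' $    y :: b , x $      output T → y
y X' C' E' $    y :: b , x $      match 'y'
X' C' E' $      :: b , x $        output X' → ε
C' E' $         :: b , x $        output C' → :: X C'
:: X C' E' $    :: b , x $        match '::'
X C' E' $       b , x $           output X → T X'
T X' C' E' $    b , x $           output T → b
b X' C' E' $    b , x $           match 'b'
X' C' E' $      , x $             output X' → , T X'
, T X' C' E' $  , x $             match ','
T X' C' E' $    x $               output T → x
x X' C' E' $    x $               match 'x'
X' C' E' $      $                 output X' → ε
C' E' $         $                 output C' → ε
E' $            $                 output E' → ε
$               $                 accept

The string is accepted.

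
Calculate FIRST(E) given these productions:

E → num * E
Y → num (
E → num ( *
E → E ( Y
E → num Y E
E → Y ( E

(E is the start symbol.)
To compute FIRST(E), examine every production with E on the left-hand side, reading each right-hand side left to right until a non-nullable symbol is reached.

FIRST sets of the other non-terminals involved (by the same procedure, iterated to a fixed point):
  FIRST(Y) = { 'num' }

From E → num * E:
  - num is a terminal: add 'num' and stop
From E → num ( *:
  - num is a terminal: add 'num' and stop
From E → E ( Y:
  - E is the symbol being defined: contributes nothing new
    E is not nullable, so stop
From E → num Y E:
  - num is a terminal: add 'num' and stop
From E → Y ( E:
  - Y is a non-terminal: add FIRST(Y) \ {ε} = { 'num' }
    Y is not nullable, so stop

Collecting: FIRST(E) = { 'num' }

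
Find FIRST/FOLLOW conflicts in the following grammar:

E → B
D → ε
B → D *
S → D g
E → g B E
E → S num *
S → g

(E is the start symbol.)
Nullable non-terminals: D.
D has a nullable alternative but only one production, so nothing to check.

B, E, S have no nullable alternative, so no FIRST/FOLLOW check is needed there.

No FIRST/FOLLOW conflicts found.

Answer: No FIRST/FOLLOW conflicts.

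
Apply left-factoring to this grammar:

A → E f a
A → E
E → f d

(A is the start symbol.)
Left-factoring transforms A → αβ₁ | αβ₂ into A → αA' and A' → β₁ | β₂
(α is the longest common prefix among the alternatives). Repeat until
no nonterminal has two alternatives with a common prefix.

Round 1: A has alternatives sharing prefix 'E'. Introduce A': A → E A'
  Add: A' → f a
  Add: A' → ε

No remaining common prefixes — done.

Resulting grammar:
A → E A'
A' → f a
A' → ε
E → f d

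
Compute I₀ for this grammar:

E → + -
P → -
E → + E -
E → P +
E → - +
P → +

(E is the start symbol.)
{ [E → . + -], [E → . + E -], [E → . - +], [E → . P +], [E' → . E], [P → . +], [P → . -] }

First, augment the grammar with E' → E
I₀ = CLOSURE({ [E' → . E] }):
  [E' → . E] has the dot before E: add [E → . + -], [E → . + E -], [E → . P +], [E → . - +]
  [E → . P +] has the dot before P: add [P → . -], [P → . +]
No further items can be added.

I₀ = { [E → . + -], [E → . + E -], [E → . - +], [E → . P +], [E' → . E], [P → . +], [P → . -] }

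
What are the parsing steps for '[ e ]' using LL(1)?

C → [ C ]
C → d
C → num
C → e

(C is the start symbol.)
Stack is shown with the top on the left.

Stack    Input    Action
------------------------
C $      [ e ] $  output C → [ C ]
[ C ] $  [ e ] $  match '['
C ] $    e ] $    output C → e
e ] $    e ] $    match 'e'
] $      ] $      match ']'
$        $        accept

The string is accepted.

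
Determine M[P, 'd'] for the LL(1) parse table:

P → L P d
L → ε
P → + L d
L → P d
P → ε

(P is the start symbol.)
P → L P d, P → ε

To find M[P, 'd'], we find productions for P where 'd' is in the predict set (PREDICT(N → α) = (FIRST(α) \ {ε}) ∪ (FOLLOW(N) if α ⇒* ε)).

Relevant sets:
  FIRST(L) = { '+', 'd', ε }
  FIRST(P) = { '+', 'd', ε }
  FOLLOW(P) = { $, 'd' }

P → L P d: PREDICT = { '+', 'd' }
  'd' is in predict set, so this production goes in M[P, 'd']
P → + L d: PREDICT = { '+' }
P → ε: PREDICT = { $, 'd' }
  'd' is in predict set, so this production goes in M[P, 'd']

M[P, 'd'] = P → L P d, P → ε  (a multiply-defined cell — the grammar is not LL(1))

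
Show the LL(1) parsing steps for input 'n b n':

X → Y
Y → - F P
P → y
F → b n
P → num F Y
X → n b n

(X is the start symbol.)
LL(1) parsing maintains a stack (initially the start symbol over $) and the input. At each step: if the stack top is a terminal, match it against the current input token; if it is a non-terminal N, replace it with the RHS of M[N, lookahead] (the unique production whose predict set contains the lookahead).

Stack is shown with the top on the left.

Stack    Input    Action
------------------------
X $      n b n $  output X → n b n
n b n $  n b n $  match 'n'
b n $    b n $    match 'b'
n $      n $      match 'n'
$        $        accept

The string is accepted.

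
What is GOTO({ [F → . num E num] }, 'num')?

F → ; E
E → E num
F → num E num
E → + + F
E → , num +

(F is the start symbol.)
GOTO(I, 'num') = CLOSURE({ [A → αX.β] : [A → α.Xβ] ∈ I, X = 'num' })

Items with dot before 'num', with the dot advanced:
  [F → . num E num] → [F → num . E num]
Closure of the advanced items:
  [F → num . E num] has the dot before E: add [E → . E num], [E → . + + F], [E → . , num +]

GOTO = { [E → . + + F], [E → . , num +], [E → . E num], [F → num . E num] }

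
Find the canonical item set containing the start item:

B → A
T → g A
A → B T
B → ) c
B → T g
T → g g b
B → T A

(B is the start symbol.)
{ [A → . B T], [B → . ) c], [B → . A], [B → . T A], [B → . T g], [B' → . B], [T → . g A], [T → . g g b] }

First, augment the grammar with B' → B
I₀ = CLOSURE({ [B' → . B] }):
  [B' → . B] has the dot before B: add [B → . A], [B → . ) c], [B → . T g], [B → . T A]
  [B → . A] has the dot before A: add [A → . B T]
  [B → . T g] has the dot before T: add [T → . g A], [T → . g g b]
No further items can be added.

I₀ = { [A → . B T], [B → . ) c], [B → . A], [B → . T A], [B → . T g], [B' → . B], [T → . g A], [T → . g g b] }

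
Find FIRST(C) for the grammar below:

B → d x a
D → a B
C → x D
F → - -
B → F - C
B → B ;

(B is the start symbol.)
{ 'x' }

To compute FIRST(C), examine every production with C on the left-hand side, reading each right-hand side left to right until a non-nullable symbol is reached.

From C → x D:
  - x is a terminal: add 'x' and stop

Collecting: FIRST(C) = { 'x' }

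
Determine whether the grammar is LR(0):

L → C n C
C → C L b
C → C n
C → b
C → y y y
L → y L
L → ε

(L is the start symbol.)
No. Shift-reduce conflict between [L → .] and [C → . b]

Augment with L' → L and build the canonical LR(0) collection (I0 = CLOSURE({[L' → . L]}), then GOTO on every symbol after a dot until no new states appear). It has 16 states:
  I0: { [C → . C L b], [C → . C n], [C → . b], [C → . y y y], [L → . C n C], [L → . y L], [L → .], [L' → . L] }  — shift, reduce
  I1: { [C → . C L b], [C → . C n], [C → . b], [C → . y y y], [C → C . L b], [C → C . n], [L → . C n C], [L → . y L], [L → .], [L → C . n C] }  — shift, reduce
  I2: { [L' → L .] }  — accept
  I3: { [C → b .] }  — reduce
  I4: { [C → . C L b], [C → . C n], [C → . b], [C → . y y y], [C → y . y y], [L → . C n C], [L → . y L], [L → .], [L → y . L] }  — shift, reduce
  I5: { [L → y L .] }  — reduce
  I6: { [C → . C L b], [C → . C n], [C → . b], [C → . y y y], [C → y . y y], [C → y y . y], [L → . C n C], [L → . y L], [L → .], [L → y . L] }  — shift, reduce
  I7: { [C → . C L b], [C → . C n], [C → . b], [C → . y y y], [C → y . y y], [C → y y . y], [C → y y y .], [L → . C n C], [L → . y L], [L → .], [L → y . L] }  — shift, 2 reduces
  I8: { [C → C L . b] }  — shift
  I9: { [C → . C L b], [C → . C n], [C → . b], [C → . y y y], [C → C n .], [L → C n . C] }  — shift, reduce
  I10: { [C → . C L b], [C → . C n], [C → . b], [C → . y y y], [C → C . L b], [C → C . n], [L → . C n C], [L → . y L], [L → .], [L → C n C .] }  — shift, 2 reduces
  I11: { [C → y . y y] }  — shift
  I12: { [C → y y . y] }  — shift
  I13: { [C → y y y .] }  — reduce
  I14: { [C → C n .] }  — reduce
  I15: { [C → C L b .] }  — reduce

Conflict in state I0:
  Shift-reduce conflict between [L → .] and [C → . b]
So the grammar is NOT LR(0).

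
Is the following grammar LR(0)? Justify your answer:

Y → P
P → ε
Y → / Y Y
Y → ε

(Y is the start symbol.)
No. Shift-reduce conflict between [P → .] and [Y → . / Y Y]

A grammar is LR(0) if no state in the canonical LR(0) collection has:
  - both a shift item (dot before a terminal) and a complete item (shift-reduce conflict), or
  - two or more complete items (reduce-reduce conflict; the accept item [Y' → Y .] counts as a complete item here).

Augment with Y' → Y and build the canonical LR(0) collection (I0 = CLOSURE({[Y' → . Y]}), then GOTO on every symbol after a dot until no new states appear). It has 6 states:
  I0: { [P → .], [Y → . / Y Y], [Y → . P], [Y → .], [Y' → . Y] }  — shift, 2 reduces
  I1: { [P → .], [Y → . / Y Y], [Y → . P], [Y → .], [Y → / . Y Y] }  — shift, 2 reduces
  I2: { [Y → P .] }  — reduce
  I3: { [Y' → Y .] }  — accept
  I4: { [P → .], [Y → . / Y Y], [Y → . P], [Y → .], [Y → / Y . Y] }  — shift, 2 reduces
  I5: { [Y → / Y Y .] }  — reduce

Conflict in state I0:
  Shift-reduce conflict between [P → .] and [Y → . / Y Y]
So the grammar is NOT LR(0).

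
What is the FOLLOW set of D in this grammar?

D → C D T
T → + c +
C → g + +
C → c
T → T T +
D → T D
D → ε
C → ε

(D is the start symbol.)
D is the start symbol, so $ ∈ FOLLOW(D).
In D → C D T: D is followed by T, add FIRST(T) \ {ε} = { '+' }
In D → T D: D is at the end; this adds FOLLOW(D) to itself — nothing new

Taking the union: FOLLOW(D) = { $, '+' }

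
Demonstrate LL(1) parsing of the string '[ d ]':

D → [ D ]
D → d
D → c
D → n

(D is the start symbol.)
LL(1) parsing maintains a stack (initially the start symbol over $) and the input. At each step: if the stack top is a terminal, match it against the current input token; if it is a non-terminal N, replace it with the RHS of M[N, lookahead] (the unique production whose predict set contains the lookahead).

Stack is shown with the top on the left.

Stack    Input    Action
------------------------
D $      [ d ] $  output D → [ D ]
[ D ] $  [ d ] $  match '['
D ] $    d ] $    output D → d
d ] $    d ] $    match 'd'
] $      ] $      match ']'
$        $        accept

The string is accepted.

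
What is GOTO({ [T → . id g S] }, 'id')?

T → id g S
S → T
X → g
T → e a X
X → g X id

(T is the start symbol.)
{ [T → id . g S] }

GOTO(I, 'id') = CLOSURE({ [A → αX.β] : [A → α.Xβ] ∈ I, X = 'id' })

Items with dot before 'id', with the dot advanced:
  [T → . id g S] → [T → id . g S]
Closure adds nothing (no advanced item has the dot before a non-terminal).

GOTO = { [T → id . g S] }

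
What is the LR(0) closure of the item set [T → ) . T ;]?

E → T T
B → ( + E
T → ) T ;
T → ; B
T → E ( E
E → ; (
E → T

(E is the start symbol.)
{ [E → . ; (], [E → . T T], [E → . T], [T → ) . T ;], [T → . ) T ;], [T → . ; B], [T → . E ( E] }

To compute CLOSURE, for each item [A → α.Bβ] where B is a non-terminal, add [B → .γ] for all productions B → γ; repeat for the newly added items until nothing changes.

Start with: [T → ) . T ;]
  [T → ) . T ;] has the dot before T: add [T → . ) T ;], [T → . ; B], [T → . E ( E]
  [T → . E ( E] has the dot before E: add [E → . T T], [E → . ; (], [E → . T]
No further items can be added.

CLOSURE = { [E → . ; (], [E → . T T], [E → . T], [T → ) . T ;], [T → . ) T ;], [T → . ; B], [T → . E ( E] }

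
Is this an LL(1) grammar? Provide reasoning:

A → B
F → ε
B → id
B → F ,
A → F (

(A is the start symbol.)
Relevant sets:
  FIRST(B) = { ',', 'id' }
  FIRST(F) = { ε }

For A:
  PREDICT(A → B) = { ',', 'id' }
  PREDICT(A → F '(') = { '(' }
For B:
  PREDICT(B → id) = { 'id' }
  PREDICT(B → F ',') = { ',' }
F has a single production, so nothing to check there.

All predict sets are disjoint. The grammar IS LL(1).

Answer: Yes, the grammar is LL(1).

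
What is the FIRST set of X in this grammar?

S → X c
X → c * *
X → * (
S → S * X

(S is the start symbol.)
From X → c * *:
  - c is a terminal: add 'c' and stop
From X → * (:
  - '*' is a terminal: add '*' and stop

Collecting: FIRST(X) = { '*', 'c' }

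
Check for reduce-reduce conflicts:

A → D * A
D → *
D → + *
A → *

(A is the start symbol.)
A reduce-reduce conflict occurs when an LR(0) state has two complete items [A → α .] and [B → β .] — both call for a reduction, and with no lookahead the parser cannot choose between them.

Augment with A' → A and build the canonical LR(0) collection (I0 = CLOSURE({[A' → . A]}), then GOTO on every symbol after a dot until no new states appear). It has 8 states:
  I0: { [A → . *], [A → . D * A], [A' → . A], [D → . *], [D → . + *] }  — shift
  I1: { [A → * .], [D → * .] }  — 2 reduces
  I2: { [D → + . *] }  — shift
  I3: { [A' → A .] }  — accept
  I4: { [A → D . * A] }  — shift
  I5: { [A → . *], [A → . D * A], [A → D * . A], [D → . *], [D → . + *] }  — shift
  I6: { [A → D * A .] }  — reduce
  I7: { [D → + * .] }  — reduce

I1 contains complete items [A → * .], [D → * .] — reduce-reduce conflict.

Answer: Yes — I1: [A → * .] vs [D → * .]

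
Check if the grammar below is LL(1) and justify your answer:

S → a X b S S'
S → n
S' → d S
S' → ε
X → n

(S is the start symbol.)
A grammar is LL(1) if for each non-terminal N with multiple productions, the predict sets of those productions are pairwise disjoint, where PREDICT(N → α) = (FIRST(α) \ {ε}) ∪ (FOLLOW(N) if α ⇒* ε).

Relevant sets:
  FOLLOW(S') = { $, 'd' }

For S:
  PREDICT(S → a X b S S') = { 'a' }
  PREDICT(S → n) = { 'n' }
For S':
  PREDICT(S' → d S) = { 'd' }
  PREDICT(S' → ε) = { $, 'd' }
X has a single production, so nothing to check there.

Conflict found: Predict set conflict for S': { 'd' }
The grammar is NOT LL(1).

Answer: No. Predict set conflict for S': { 'd' }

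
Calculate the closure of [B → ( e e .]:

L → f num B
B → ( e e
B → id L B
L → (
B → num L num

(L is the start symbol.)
Start with: [B → ( e e .]
The dot is at the end, so nothing is added.

CLOSURE = { [B → ( e e .] }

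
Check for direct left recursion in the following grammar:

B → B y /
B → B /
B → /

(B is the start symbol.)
B → B y /: LEFT RECURSIVE (starts with B)
B → B /: LEFT RECURSIVE (starts with B)
B → /: starts with '/'

The grammar has direct left recursion on: B.

Answer: Yes, B is left-recursive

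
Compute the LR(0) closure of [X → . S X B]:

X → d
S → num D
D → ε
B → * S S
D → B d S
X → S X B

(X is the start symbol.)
{ [S → . num D], [X → . S X B] }

To compute CLOSURE, for each item [A → α.Bβ] where B is a non-terminal, add [B → .γ] for all productions B → γ; repeat for the newly added items until nothing changes.

Start with: [X → . S X B]
  [X → . S X B] has the dot before S: add [S → . num D]
No further items can be added.

CLOSURE = { [S → . num D], [X → . S X B] }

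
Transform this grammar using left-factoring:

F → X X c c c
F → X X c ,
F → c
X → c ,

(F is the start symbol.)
F → X X c F'
F' → c c
F' → ,
F → c
X → c ,

Left-factoring transforms A → αβ₁ | αβ₂ into A → αA' and A' → β₁ | β₂
(α is the longest common prefix among the alternatives). Repeat until
no nonterminal has two alternatives with a common prefix.

Round 1: F has alternatives sharing prefix 'X X c'. Introduce F': F → X X c F'
  Add: F' → c c
  Add: F' → ,

No remaining common prefixes — done.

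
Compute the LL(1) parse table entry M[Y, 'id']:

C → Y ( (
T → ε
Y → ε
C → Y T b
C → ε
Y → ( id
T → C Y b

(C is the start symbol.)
Empty (error entry)

To find M[Y, 'id'], we find productions for Y where 'id' is in the predict set (PREDICT(N → α) = (FIRST(α) \ {ε}) ∪ (FOLLOW(N) if α ⇒* ε)).

Relevant sets:
  FOLLOW(Y) = { '(', 'b' }

Y → ε: PREDICT = { '(', 'b' }
Y → ( id: PREDICT = { '(' }

M[Y, 'id'] is empty (no production applies)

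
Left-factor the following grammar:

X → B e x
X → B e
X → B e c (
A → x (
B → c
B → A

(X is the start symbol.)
Left-factoring transforms A → αβ₁ | αβ₂ into A → αA' and A' → β₁ | β₂
(α is the longest common prefix among the alternatives). Repeat until
no nonterminal has two alternatives with a common prefix.

Round 1: X has alternatives sharing prefix 'B e'. Introduce X': X → B e X'
  Add: X' → x
  Add: X' → ε
  Add: X' → c (

No remaining common prefixes — done.

Resulting grammar:
X → B e X'
X' → x
X' → ε
X' → c (
A → x (
B → c
B → A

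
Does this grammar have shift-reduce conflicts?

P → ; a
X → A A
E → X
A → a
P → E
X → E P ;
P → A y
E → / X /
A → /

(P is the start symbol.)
Augment with P' → P and build the canonical LR(0) collection (I0 = CLOSURE({[P' → . P]}), then GOTO on every symbol after a dot until no new states appear). It has 18 states:
  I0: { [A → . /], [A → . a], [E → . / X /], [E → . X], [P → . ; a], [P → . A y], [P → . E], [P' → . P], [X → . A A], [X → . E P ;] }  — shift
  I1: { [A → . /], [A → . a], [A → / .], [E → . / X /], [E → . X], [E → / . X /], [X → . A A], [X → . E P ;] }  — shift, reduce
  I2: { [P → ; . a] }  — shift
  I3: { [A → . /], [A → . a], [P → A . y], [X → A . A] }  — shift
  I4: { [A → . /], [A → . a], [E → . / X /], [E → . X], [P → . ; a], [P → . A y], [P → . E], [P → E .], [X → . A A], [X → . E P ;], [X → E . P ;] }  — shift, reduce
  I5: { [P' → P .] }  — accept
  I6: { [E → X .] }  — reduce
  I7: { [A → a .] }  — reduce
  I8: { [X → E P . ;] }  — shift
  I9: { [X → E P ; .] }  — reduce
  I10: { [A → / .] }  — reduce
  I11: { [X → A A .] }  — reduce
  I12: { [P → A y .] }  — reduce
  I13: { [P → ; a .] }  — reduce
  I14: { [A → . /], [A → . a], [X → A . A] }  — shift
  I15: { [A → . /], [A → . a], [E → . / X /], [E → . X], [P → . ; a], [P → . A y], [P → . E], [X → . A A], [X → . E P ;], [X → E . P ;] }  — shift
  I16: { [E → / X . /], [E → X .] }  — shift, reduce
  I17: { [E → / X / .] }  — reduce

I1 contains reduce item [A → / .] and shift items [A → . /], [A → . a], [E → . / X /] — shift-reduce conflict.
I4 contains reduce item [P → E .] and shift items [A → . /], [A → . a], [E → . / X /], [P → . ; a] — shift-reduce conflict.
I16 contains reduce item [E → X .] and shift item [E → / X . /] — shift-reduce conflict.

Answer: Yes — I1: [A → / .] vs [A → . /]; I4: [P → E .] vs [A → . /]; I16: [E → X .] vs [E → / X . /]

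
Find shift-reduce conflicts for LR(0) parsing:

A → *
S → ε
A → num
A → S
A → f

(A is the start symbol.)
Yes — I0: [S → .] vs [A → . *]

A shift-reduce conflict occurs when an LR(0) state has both:
  - a complete (reduce) item [A → α .] (dot at the end), and
  - a shift item [B → β . c γ] (dot before a terminal).

Augment with A' → A and build the canonical LR(0) collection (I0 = CLOSURE({[A' → . A]}), then GOTO on every symbol after a dot until no new states appear). It has 6 states:
  I0: { [A → . *], [A → . S], [A → . f], [A → . num], [A' → . A], [S → .] }  — shift, reduce
  I1: { [A → * .] }  — reduce
  I2: { [A' → A .] }  — accept
  I3: { [A → S .] }  — reduce
  I4: { [A → f .] }  — reduce
  I5: { [A → num .] }  — reduce

I0 contains reduce item [S → .] and shift items [A → . *], [A → . f], [A → . num] — shift-reduce conflict.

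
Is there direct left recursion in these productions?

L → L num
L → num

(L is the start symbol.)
Direct left recursion occurs when N → N α for some non-terminal N (the right-hand side begins with the left-hand side itself).

L → L num: LEFT RECURSIVE (starts with L)
L → num: starts with num

The grammar has direct left recursion on: L.

Answer: Yes, L is left-recursive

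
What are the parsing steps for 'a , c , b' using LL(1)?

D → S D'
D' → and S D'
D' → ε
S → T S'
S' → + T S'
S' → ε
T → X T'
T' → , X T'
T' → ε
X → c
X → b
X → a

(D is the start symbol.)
LL(1) parsing maintains a stack (initially the start symbol over $) and the input. At each step: if the stack top is a terminal, match it against the current input token; if it is a non-terminal N, replace it with the RHS of M[N, lookahead] (the unique production whose predict set contains the lookahead).

Stack is shown with the top on the left.

Stack           Input        Action
-----------------------------------
D $             a , c , b $  output D → S D'
S D' $          a , c , b $  output S → T S'
T S' D' $       a , c , b $  output T → X T'
X T' S' D' $    a , c , b $  output X → a
a T' S' D' $    a , c , b $  match 'a'
T' S' D' $      , c , b $    output T' → , X T'
, X T' S' D' $  , c , b $    match ','
X T' S' D' $    c , b $      output X → c
c T' S' D' $    c , b $      match 'c'
T' S' D' $      , b $        output T' → , X T'
, X T' S' D' $  , b $        match ','
X T' S' D' $    b $          output X → b
b T' S' D' $    b $          match 'b'
T' S' D' $      $            output T' → ε
S' D' $         $            output S' → ε
D' $            $            output D' → ε
$               $            accept

The string is accepted.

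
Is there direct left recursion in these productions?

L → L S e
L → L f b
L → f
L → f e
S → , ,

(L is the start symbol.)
Direct left recursion occurs when N → N α for some non-terminal N (the right-hand side begins with the left-hand side itself).

L → L S e: LEFT RECURSIVE (starts with L)
L → L f b: LEFT RECURSIVE (starts with L)
L → f: starts with f
L → f e: starts with f
S → , ,: starts with ','

The grammar has direct left recursion on: L.

Answer: Yes, L is left-recursive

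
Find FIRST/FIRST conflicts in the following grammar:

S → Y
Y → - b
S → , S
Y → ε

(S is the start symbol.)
No FIRST/FIRST conflicts.

A FIRST/FIRST conflict occurs when two productions N → α and N → β for the same non-terminal have FIRST(α) ∩ FIRST(β) ≠ ∅ (with ε ∈ FIRST of a nullable right-hand side, so two nullable alternatives also conflict).

FIRST sets of the non-terminals at (or reachable through a nullable prefix from) the front of some alternative:
  FIRST(Y) = { '-', ε }

Productions for S:
  S → Y: FIRST = { '-', ε }
  S → , S: FIRST = { ',' }
Productions for Y:
  Y → - b: FIRST = { '-' }
  Y → ε: FIRST = { ε }

All alternatives of each non-terminal have pairwise disjoint FIRST sets.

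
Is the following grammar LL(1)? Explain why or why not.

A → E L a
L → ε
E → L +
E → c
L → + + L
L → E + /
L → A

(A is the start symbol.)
No. Predict set conflict for L: { '+' }

A grammar is LL(1) if for each non-terminal N with multiple productions, the predict sets of those productions are pairwise disjoint, where PREDICT(N → α) = (FIRST(α) \ {ε}) ∪ (FOLLOW(N) if α ⇒* ε).

Relevant sets:
  FIRST(E) = { '+', 'c' }
  FIRST(A) = { '+', 'c' }
  FIRST(L) = { '+', 'c', ε }
  FOLLOW(L) = { '+', 'a' }

For L:
  PREDICT(L → ε) = { '+', 'a' }
  PREDICT(L → '+' '+' L) = { '+' }
  PREDICT(L → E '+' '/') = { '+', 'c' }
  PREDICT(L → A) = { '+', 'c' }
For E:
  PREDICT(E → L '+') = { '+', 'c' }
  PREDICT(E → c) = { 'c' }
A has a single production, so nothing to check there.

Conflict found: Predict set conflict for L: { '+' }
The grammar is NOT LL(1).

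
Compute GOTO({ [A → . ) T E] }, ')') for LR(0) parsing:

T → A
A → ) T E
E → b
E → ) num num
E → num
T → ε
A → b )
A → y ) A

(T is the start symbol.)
GOTO(I, ')') = CLOSURE({ [A → αX.β] : [A → α.Xβ] ∈ I, X = ')' })

Items with dot before ')', with the dot advanced:
  [A → . ) T E] → [A → ) . T E]
Closure of the advanced items:
  [A → ) . T E] has the dot before T: add [T → . A], [T → .]
  [T → . A] has the dot before A: add [A → . ) T E], [A → . b )], [A → . y ) A]

GOTO = { [A → ) . T E], [A → . ) T E], [A → . b )], [A → . y ) A], [T → . A], [T → .] }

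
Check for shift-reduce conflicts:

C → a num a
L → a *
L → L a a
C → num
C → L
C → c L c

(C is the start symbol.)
Yes — I2: [C → L .] vs [L → L . a a]

A shift-reduce conflict occurs when an LR(0) state has both:
  - a complete (reduce) item [A → α .] (dot at the end), and
  - a shift item [B → β . c γ] (dot before a terminal).

Augment with C' → C and build the canonical LR(0) collection (I0 = CLOSURE({[C' → . C]}), then GOTO on every symbol after a dot until no new states appear). It has 14 states:
  I0: { [C → . L], [C → . a num a], [C → . c L c], [C → . num], [C' → . C], [L → . L a a], [L → . a *] }  — shift
  I1: { [C' → C .] }  — accept
  I2: { [C → L .], [L → L . a a] }  — shift, reduce
  I3: { [C → a . num a], [L → a . *] }  — shift
  I4: { [C → c . L c], [L → . L a a], [L → . a *] }  — shift
  I5: { [C → num .] }  — reduce
  I6: { [C → c L . c], [L → L . a a] }  — shift
  I7: { [L → a . *] }  — shift
  I8: { [L → a * .] }  — reduce
  I9: { [L → L a . a] }  — shift
  I10: { [C → c L c .] }  — reduce
  I11: { [L → L a a .] }  — reduce
  I12: { [C → a num . a] }  — shift
  I13: { [C → a num a .] }  — reduce

I2 contains reduce item [C → L .] and shift item [L → L . a a] — shift-reduce conflict.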